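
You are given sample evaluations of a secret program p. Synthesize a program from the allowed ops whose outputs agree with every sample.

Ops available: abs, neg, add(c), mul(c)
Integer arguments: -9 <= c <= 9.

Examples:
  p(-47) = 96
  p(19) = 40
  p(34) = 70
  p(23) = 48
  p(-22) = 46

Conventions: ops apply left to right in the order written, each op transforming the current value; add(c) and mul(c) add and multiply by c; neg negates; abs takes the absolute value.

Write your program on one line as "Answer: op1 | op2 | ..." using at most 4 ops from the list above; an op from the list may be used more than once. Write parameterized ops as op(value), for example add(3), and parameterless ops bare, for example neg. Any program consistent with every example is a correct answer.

neg | mul(-2) | abs | add(2)

Check, running the answer program on each example:
  -47 -> 47 -> -94 -> 94 -> 96
  19 -> -19 -> 38 -> 38 -> 40
  34 -> -34 -> 68 -> 68 -> 70
  23 -> -23 -> 46 -> 46 -> 48
  -22 -> 22 -> -44 -> 44 -> 46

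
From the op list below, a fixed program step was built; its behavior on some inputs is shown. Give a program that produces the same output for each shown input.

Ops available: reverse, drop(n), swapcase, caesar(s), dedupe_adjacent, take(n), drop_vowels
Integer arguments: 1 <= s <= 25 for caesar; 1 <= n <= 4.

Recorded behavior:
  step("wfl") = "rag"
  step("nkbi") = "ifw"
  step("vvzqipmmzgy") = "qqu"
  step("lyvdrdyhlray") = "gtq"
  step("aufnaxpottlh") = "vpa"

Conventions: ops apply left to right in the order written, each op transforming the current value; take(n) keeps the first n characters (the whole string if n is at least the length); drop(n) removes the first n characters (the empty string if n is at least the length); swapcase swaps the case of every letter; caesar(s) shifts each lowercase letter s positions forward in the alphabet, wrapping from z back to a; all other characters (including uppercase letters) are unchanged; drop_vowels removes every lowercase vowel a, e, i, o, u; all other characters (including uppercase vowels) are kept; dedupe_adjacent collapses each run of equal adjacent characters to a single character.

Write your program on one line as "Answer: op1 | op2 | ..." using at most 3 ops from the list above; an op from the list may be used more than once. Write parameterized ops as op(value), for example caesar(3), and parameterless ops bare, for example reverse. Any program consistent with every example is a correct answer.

take(3) | caesar(25) | caesar(22)

Check, running the answer program on each example:
  "wfl" -> "wfl" -> "vek" -> "rag"
  "nkbi" -> "nkb" -> "mja" -> "ifw"
  "vvzqipmmzgy" -> "vvz" -> "uuy" -> "qqu"
  "lyvdrdyhlray" -> "lyv" -> "kxu" -> "gtq"
  "aufnaxpottlh" -> "auf" -> "zte" -> "vpa"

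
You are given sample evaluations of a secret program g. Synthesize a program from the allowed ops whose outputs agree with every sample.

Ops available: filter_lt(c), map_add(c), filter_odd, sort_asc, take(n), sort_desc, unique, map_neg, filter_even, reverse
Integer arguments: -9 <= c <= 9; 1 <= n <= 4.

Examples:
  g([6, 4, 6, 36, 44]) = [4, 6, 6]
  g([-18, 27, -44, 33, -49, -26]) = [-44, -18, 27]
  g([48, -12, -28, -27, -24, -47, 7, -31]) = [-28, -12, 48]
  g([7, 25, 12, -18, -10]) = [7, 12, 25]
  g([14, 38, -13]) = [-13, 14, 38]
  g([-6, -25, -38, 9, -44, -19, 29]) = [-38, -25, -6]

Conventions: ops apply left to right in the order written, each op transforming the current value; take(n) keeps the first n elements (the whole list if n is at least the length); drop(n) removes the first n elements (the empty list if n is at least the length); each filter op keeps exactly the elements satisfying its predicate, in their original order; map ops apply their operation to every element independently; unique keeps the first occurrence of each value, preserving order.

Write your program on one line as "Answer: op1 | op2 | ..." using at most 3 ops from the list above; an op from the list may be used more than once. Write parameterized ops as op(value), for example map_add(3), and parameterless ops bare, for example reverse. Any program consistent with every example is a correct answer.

take(3) | sort_asc

Check, running the answer program on each example:
  [6, 4, 6, 36, 44] -> [6, 4, 6] -> [4, 6, 6]
  [-18, 27, -44, 33, -49, -26] -> [-18, 27, -44] -> [-44, -18, 27]
  [48, -12, -28, -27, -24, -47, 7, -31] -> [48, -12, -28] -> [-28, -12, 48]
  [7, 25, 12, -18, -10] -> [7, 25, 12] -> [7, 12, 25]
  [14, 38, -13] -> [14, 38, -13] -> [-13, 14, 38]
  [-6, -25, -38, 9, -44, -19, 29] -> [-6, -25, -38] -> [-38, -25, -6]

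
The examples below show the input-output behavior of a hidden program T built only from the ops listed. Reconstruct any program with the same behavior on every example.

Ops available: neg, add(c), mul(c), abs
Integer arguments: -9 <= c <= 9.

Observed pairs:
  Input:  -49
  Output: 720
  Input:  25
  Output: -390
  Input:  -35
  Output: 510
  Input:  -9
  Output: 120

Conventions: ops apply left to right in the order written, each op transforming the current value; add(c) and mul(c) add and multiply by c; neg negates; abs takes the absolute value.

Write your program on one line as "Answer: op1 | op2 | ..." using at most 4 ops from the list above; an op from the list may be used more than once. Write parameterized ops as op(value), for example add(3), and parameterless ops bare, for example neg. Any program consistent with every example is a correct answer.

add(1) | mul(-3) | mul(-5) | neg

Check, running the answer program on each example:
  -49 -> -48 -> 144 -> -720 -> 720
  25 -> 26 -> -78 -> 390 -> -390
  -35 -> -34 -> 102 -> -510 -> 510
  -9 -> -8 -> 24 -> -120 -> 120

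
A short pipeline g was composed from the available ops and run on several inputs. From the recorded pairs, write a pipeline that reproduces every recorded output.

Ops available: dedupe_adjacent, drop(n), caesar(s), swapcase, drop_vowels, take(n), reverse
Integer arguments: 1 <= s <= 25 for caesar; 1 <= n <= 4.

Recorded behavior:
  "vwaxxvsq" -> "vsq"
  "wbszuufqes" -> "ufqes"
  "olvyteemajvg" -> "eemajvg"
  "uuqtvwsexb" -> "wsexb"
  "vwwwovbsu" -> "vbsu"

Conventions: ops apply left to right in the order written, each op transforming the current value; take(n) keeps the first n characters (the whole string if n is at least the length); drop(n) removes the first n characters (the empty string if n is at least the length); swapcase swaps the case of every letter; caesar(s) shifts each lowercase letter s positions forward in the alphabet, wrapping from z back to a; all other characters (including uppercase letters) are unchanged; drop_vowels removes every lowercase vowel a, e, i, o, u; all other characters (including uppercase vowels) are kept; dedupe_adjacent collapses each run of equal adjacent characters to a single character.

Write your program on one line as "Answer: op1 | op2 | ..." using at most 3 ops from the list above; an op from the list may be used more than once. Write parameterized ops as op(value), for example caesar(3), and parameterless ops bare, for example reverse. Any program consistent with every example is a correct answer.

drop(3) | drop(2)

Check, running the answer program on each example:
  "vwaxxvsq" -> "xxvsq" -> "vsq"
  "wbszuufqes" -> "zuufqes" -> "ufqes"
  "olvyteemajvg" -> "yteemajvg" -> "eemajvg"
  "uuqtvwsexb" -> "tvwsexb" -> "wsexb"
  "vwwwovbsu" -> "wovbsu" -> "vbsu"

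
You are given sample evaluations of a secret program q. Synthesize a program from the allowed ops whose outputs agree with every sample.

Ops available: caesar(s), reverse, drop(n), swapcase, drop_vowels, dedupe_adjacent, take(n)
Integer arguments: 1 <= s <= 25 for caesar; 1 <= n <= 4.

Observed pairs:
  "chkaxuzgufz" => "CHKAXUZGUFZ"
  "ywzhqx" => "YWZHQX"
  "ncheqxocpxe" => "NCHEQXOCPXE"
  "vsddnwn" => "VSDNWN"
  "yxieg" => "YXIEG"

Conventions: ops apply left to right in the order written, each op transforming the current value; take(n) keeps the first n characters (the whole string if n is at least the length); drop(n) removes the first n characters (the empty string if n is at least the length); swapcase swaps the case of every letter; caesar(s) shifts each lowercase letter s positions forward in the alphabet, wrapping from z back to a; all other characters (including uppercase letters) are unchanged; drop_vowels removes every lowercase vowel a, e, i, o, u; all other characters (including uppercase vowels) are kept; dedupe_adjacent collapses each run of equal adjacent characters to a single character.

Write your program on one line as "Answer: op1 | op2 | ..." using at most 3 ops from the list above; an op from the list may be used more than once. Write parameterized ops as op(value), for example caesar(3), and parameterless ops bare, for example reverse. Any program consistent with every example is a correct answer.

dedupe_adjacent | swapcase

Check, running the answer program on each example:
  "chkaxuzgufz" -> "chkaxuzgufz" -> "CHKAXUZGUFZ"
  "ywzhqx" -> "ywzhqx" -> "YWZHQX"
  "ncheqxocpxe" -> "ncheqxocpxe" -> "NCHEQXOCPXE"
  "vsddnwn" -> "vsdnwn" -> "VSDNWN"
  "yxieg" -> "yxieg" -> "YXIEG"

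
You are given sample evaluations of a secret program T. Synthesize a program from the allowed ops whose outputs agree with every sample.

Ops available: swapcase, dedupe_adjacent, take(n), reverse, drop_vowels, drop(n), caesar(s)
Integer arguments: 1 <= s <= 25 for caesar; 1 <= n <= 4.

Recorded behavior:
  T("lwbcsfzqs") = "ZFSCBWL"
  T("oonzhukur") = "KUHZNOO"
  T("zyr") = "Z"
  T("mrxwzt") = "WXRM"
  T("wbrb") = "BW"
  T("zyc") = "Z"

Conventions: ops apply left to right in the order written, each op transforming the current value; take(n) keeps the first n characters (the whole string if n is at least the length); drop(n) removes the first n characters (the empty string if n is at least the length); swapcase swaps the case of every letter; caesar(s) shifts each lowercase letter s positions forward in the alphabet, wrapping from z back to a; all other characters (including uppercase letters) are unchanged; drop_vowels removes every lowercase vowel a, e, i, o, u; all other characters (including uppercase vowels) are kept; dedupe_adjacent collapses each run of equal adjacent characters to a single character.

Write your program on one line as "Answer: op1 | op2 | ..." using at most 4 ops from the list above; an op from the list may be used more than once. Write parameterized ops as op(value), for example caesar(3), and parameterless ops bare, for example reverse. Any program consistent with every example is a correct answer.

reverse | drop(2) | swapcase

Check, running the answer program on each example:
  "lwbcsfzqs" -> "sqzfscbwl" -> "zfscbwl" -> "ZFSCBWL"
  "oonzhukur" -> "rukuhznoo" -> "kuhznoo" -> "KUHZNOO"
  "zyr" -> "ryz" -> "z" -> "Z"
  "mrxwzt" -> "tzwxrm" -> "wxrm" -> "WXRM"
  "wbrb" -> "brbw" -> "bw" -> "BW"
  "zyc" -> "cyz" -> "z" -> "Z"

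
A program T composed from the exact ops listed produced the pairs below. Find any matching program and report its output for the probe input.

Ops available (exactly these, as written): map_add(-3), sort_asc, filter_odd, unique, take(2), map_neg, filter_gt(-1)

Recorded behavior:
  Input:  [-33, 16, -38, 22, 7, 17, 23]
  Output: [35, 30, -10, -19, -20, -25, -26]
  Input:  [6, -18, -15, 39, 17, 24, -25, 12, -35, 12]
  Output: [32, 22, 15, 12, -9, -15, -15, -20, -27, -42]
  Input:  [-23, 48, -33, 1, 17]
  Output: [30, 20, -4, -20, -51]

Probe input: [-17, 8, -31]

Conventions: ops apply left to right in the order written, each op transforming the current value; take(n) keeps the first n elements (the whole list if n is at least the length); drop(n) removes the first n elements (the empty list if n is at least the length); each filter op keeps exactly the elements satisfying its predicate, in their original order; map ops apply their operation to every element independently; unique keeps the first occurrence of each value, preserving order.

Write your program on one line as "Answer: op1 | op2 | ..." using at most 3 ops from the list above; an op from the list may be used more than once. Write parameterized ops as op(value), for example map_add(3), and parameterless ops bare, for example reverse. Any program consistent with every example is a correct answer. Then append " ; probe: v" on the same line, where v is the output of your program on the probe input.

sort_asc | map_neg | map_add(-3) ; probe: [28, 14, -11]

Check, running the answer program on each example:
  [-33, 16, -38, 22, 7, 17, 23] -> [-38, -33, 7, 16, 17, 22, 23] -> [38, 33, -7, -16, -17, -22, -23] -> [35, 30, -10, -19, -20, -25, -26]
  [6, -18, -15, 39, 17, 24, -25, 12, -35, 12] -> [-35, -25, -18, -15, 6, 12, 12, 17, 24, 39] -> [35, 25, 18, 15, -6, -12, -12, -17, -24, -39] -> [32, 22, 15, 12, -9, -15, -15, -20, -27, -42]
  [-23, 48, -33, 1, 17] -> [-33, -23, 1, 17, 48] -> [33, 23, -1, -17, -48] -> [30, 20, -4, -20, -51]
  probe: [-17, 8, -31] -> [-31, -17, 8] -> [31, 17, -8] -> [28, 14, -11]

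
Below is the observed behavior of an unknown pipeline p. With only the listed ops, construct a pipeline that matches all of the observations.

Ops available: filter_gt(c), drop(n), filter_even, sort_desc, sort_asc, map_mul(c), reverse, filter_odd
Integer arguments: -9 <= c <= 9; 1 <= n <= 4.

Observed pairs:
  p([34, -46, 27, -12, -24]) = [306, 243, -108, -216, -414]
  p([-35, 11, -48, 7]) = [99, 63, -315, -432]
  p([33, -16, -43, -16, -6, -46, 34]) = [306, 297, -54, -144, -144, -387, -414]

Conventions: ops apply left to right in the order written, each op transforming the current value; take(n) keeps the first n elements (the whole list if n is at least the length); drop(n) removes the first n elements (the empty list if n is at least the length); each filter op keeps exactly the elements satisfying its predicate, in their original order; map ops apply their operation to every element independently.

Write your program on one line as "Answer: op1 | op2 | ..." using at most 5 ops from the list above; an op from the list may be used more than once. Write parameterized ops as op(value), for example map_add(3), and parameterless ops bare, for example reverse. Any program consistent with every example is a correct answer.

sort_asc | sort_desc | map_mul(-1) | map_mul(-9)

Check, running the answer program on each example:
  [34, -46, 27, -12, -24] -> [-46, -24, -12, 27, 34] -> [34, 27, -12, -24, -46] -> [-34, -27, 12, 24, 46] -> [306, 243, -108, -216, -414]
  [-35, 11, -48, 7] -> [-48, -35, 7, 11] -> [11, 7, -35, -48] -> [-11, -7, 35, 48] -> [99, 63, -315, -432]
  [33, -16, -43, -16, -6, -46, 34] -> [-46, -43, -16, -16, -6, 33, 34] -> [34, 33, -6, -16, -16, -43, -46] -> [-34, -33, 6, 16, 16, 43, 46] -> [306, 297, -54, -144, -144, -387, -414]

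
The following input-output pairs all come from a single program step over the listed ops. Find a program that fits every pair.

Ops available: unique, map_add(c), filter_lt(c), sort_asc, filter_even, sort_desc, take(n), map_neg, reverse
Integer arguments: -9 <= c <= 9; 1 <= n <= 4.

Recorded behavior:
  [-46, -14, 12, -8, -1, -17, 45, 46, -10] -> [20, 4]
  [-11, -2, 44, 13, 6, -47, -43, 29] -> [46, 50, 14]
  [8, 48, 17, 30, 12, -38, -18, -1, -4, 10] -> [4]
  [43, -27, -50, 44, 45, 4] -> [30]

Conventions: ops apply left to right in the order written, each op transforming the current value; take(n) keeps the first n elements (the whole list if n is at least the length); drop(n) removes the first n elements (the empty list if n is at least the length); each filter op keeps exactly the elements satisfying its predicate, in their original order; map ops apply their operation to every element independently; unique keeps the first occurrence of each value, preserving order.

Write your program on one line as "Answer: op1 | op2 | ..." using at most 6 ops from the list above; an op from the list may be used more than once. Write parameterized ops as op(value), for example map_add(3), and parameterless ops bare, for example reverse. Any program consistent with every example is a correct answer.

filter_lt(3) | map_add(-3) | filter_even | reverse | map_neg

Check, running the answer program on each example:
  [-46, -14, 12, -8, -1, -17, 45, 46, -10] -> [-46, -14, -8, -1, -17, -10] -> [-49, -17, -11, -4, -20, -13] -> [-4, -20] -> [-20, -4] -> [20, 4]
  [-11, -2, 44, 13, 6, -47, -43, 29] -> [-11, -2, -47, -43] -> [-14, -5, -50, -46] -> [-14, -50, -46] -> [-46, -50, -14] -> [46, 50, 14]
  [8, 48, 17, 30, 12, -38, -18, -1, -4, 10] -> [-38, -18, -1, -4] -> [-41, -21, -4, -7] -> [-4] -> [-4] -> [4]
  [43, -27, -50, 44, 45, 4] -> [-27, -50] -> [-30, -53] -> [-30] -> [-30] -> [30]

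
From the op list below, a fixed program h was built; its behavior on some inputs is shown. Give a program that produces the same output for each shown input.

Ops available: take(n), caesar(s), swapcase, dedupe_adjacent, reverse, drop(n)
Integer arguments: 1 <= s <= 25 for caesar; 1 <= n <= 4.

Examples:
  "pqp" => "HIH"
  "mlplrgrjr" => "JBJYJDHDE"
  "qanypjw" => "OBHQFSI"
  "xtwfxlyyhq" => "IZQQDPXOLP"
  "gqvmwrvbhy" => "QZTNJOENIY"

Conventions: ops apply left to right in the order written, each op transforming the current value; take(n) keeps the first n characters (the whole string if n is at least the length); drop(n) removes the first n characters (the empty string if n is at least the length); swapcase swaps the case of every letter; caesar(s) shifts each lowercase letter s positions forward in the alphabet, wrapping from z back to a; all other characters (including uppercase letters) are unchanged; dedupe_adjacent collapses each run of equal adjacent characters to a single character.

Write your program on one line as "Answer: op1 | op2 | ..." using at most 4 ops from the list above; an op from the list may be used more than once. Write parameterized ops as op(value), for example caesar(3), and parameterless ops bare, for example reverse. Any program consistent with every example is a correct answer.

caesar(18) | reverse | swapcase

Check, running the answer program on each example:
  "pqp" -> "hih" -> "hih" -> "HIH"
  "mlplrgrjr" -> "edhdjyjbj" -> "jbjyjdhde" -> "JBJYJDHDE"
  "qanypjw" -> "isfqhbo" -> "obhqfsi" -> "OBHQFSI"
  "xtwfxlyyhq" -> "ploxpdqqzi" -> "izqqdpxolp" -> "IZQQDPXOLP"
  "gqvmwrvbhy" -> "yineojntzq" -> "qztnjoeniy" -> "QZTNJOENIY"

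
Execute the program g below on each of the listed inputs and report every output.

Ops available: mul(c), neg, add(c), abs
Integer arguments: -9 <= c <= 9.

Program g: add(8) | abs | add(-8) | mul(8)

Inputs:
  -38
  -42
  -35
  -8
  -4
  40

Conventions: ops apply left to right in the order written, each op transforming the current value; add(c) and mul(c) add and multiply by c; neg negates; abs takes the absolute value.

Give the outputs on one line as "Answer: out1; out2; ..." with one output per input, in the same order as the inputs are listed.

Execution, op by op:
  -38 -> -30 -> 30 -> 22 -> 176
  -42 -> -34 -> 34 -> 26 -> 208
  -35 -> -27 -> 27 -> 19 -> 152
  -8 -> 0 -> 0 -> -8 -> -64
  -4 -> 4 -> 4 -> -4 -> -32
  40 -> 48 -> 48 -> 40 -> 320

176; 208; 152; -64; -32; 320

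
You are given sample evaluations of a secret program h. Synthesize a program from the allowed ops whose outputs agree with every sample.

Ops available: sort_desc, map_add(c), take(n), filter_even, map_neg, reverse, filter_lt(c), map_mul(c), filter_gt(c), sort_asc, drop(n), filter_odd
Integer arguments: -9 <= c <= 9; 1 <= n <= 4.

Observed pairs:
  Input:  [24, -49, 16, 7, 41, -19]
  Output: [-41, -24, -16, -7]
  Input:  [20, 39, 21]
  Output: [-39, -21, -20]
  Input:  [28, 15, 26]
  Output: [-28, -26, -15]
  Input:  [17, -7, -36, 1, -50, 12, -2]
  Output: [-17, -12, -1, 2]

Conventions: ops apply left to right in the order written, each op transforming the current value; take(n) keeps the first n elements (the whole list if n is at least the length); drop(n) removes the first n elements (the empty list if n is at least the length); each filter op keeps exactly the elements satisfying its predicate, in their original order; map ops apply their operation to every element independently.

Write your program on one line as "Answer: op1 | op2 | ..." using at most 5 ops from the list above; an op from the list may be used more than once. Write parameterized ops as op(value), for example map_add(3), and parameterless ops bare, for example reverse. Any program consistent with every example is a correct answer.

sort_asc | sort_desc | map_neg | filter_lt(5)

Check, running the answer program on each example:
  [24, -49, 16, 7, 41, -19] -> [-49, -19, 7, 16, 24, 41] -> [41, 24, 16, 7, -19, -49] -> [-41, -24, -16, -7, 19, 49] -> [-41, -24, -16, -7]
  [20, 39, 21] -> [20, 21, 39] -> [39, 21, 20] -> [-39, -21, -20] -> [-39, -21, -20]
  [28, 15, 26] -> [15, 26, 28] -> [28, 26, 15] -> [-28, -26, -15] -> [-28, -26, -15]
  [17, -7, -36, 1, -50, 12, -2] -> [-50, -36, -7, -2, 1, 12, 17] -> [17, 12, 1, -2, -7, -36, -50] -> [-17, -12, -1, 2, 7, 36, 50] -> [-17, -12, -1, 2]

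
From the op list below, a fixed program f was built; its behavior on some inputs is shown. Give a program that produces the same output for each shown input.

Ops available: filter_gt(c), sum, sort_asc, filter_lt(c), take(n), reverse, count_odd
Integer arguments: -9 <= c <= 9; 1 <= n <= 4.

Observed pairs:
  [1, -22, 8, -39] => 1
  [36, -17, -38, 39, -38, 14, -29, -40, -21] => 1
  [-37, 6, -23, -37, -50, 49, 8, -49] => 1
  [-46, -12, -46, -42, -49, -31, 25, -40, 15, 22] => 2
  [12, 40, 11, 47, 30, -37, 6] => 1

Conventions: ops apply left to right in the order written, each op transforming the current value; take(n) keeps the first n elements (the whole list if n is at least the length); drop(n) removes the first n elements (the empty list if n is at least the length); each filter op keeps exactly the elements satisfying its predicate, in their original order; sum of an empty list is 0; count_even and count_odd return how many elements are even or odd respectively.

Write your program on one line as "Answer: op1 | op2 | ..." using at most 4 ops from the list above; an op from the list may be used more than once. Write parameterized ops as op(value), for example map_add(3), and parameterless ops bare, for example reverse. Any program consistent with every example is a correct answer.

sort_asc | reverse | take(3) | count_odd

Check, running the answer program on each example:
  [1, -22, 8, -39] -> [-39, -22, 1, 8] -> [8, 1, -22, -39] -> [8, 1, -22] -> 1
  [36, -17, -38, 39, -38, 14, -29, -40, -21] -> [-40, -38, -38, -29, -21, -17, 14, 36, 39] -> [39, 36, 14, -17, -21, -29, -38, -38, -40] -> [39, 36, 14] -> 1
  [-37, 6, -23, -37, -50, 49, 8, -49] -> [-50, -49, -37, -37, -23, 6, 8, 49] -> [49, 8, 6, -23, -37, -37, -49, -50] -> [49, 8, 6] -> 1
  [-46, -12, -46, -42, -49, -31, 25, -40, 15, 22] -> [-49, -46, -46, -42, -40, -31, -12, 15, 22, 25] -> [25, 22, 15, -12, -31, -40, -42, -46, -46, -49] -> [25, 22, 15] -> 2
  [12, 40, 11, 47, 30, -37, 6] -> [-37, 6, 11, 12, 30, 40, 47] -> [47, 40, 30, 12, 11, 6, -37] -> [47, 40, 30] -> 1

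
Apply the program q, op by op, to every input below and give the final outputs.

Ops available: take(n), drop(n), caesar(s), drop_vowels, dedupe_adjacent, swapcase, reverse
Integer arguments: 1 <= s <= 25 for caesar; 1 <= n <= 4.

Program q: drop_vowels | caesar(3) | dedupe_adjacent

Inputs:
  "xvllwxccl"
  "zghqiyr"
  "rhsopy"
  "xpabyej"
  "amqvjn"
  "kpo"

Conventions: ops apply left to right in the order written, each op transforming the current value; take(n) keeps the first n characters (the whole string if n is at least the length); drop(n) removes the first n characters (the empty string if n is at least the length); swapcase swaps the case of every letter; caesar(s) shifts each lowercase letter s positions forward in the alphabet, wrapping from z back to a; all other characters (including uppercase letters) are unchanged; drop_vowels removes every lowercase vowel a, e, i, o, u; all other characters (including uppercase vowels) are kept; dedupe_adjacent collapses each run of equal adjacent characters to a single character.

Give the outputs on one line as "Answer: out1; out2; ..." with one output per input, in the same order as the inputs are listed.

Execution, op by op:
  "xvllwxccl" -> "xvllwxccl" -> "ayoozaffo" -> "ayozafo"
  "zghqiyr" -> "zghqyr" -> "cjktbu" -> "cjktbu"
  "rhsopy" -> "rhspy" -> "ukvsb" -> "ukvsb"
  "xpabyej" -> "xpbyj" -> "asebm" -> "asebm"
  "amqvjn" -> "mqvjn" -> "ptymq" -> "ptymq"
  "kpo" -> "kp" -> "ns" -> "ns"

"ayozafo"; "cjktbu"; "ukvsb"; "asebm"; "ptymq"; "ns"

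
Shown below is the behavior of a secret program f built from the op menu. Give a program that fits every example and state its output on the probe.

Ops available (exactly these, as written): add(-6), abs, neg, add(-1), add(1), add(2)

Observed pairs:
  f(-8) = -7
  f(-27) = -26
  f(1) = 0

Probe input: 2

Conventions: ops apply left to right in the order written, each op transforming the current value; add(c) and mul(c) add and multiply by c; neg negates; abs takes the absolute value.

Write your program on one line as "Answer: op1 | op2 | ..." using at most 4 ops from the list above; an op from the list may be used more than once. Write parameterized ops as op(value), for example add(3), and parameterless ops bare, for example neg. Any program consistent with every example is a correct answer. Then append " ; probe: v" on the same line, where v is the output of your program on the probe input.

abs | add(-1) | neg ; probe: -1

Check, running the answer program on each example:
  -8 -> 8 -> 7 -> -7
  -27 -> 27 -> 26 -> -26
  1 -> 1 -> 0 -> 0
  probe: 2 -> 2 -> 1 -> -1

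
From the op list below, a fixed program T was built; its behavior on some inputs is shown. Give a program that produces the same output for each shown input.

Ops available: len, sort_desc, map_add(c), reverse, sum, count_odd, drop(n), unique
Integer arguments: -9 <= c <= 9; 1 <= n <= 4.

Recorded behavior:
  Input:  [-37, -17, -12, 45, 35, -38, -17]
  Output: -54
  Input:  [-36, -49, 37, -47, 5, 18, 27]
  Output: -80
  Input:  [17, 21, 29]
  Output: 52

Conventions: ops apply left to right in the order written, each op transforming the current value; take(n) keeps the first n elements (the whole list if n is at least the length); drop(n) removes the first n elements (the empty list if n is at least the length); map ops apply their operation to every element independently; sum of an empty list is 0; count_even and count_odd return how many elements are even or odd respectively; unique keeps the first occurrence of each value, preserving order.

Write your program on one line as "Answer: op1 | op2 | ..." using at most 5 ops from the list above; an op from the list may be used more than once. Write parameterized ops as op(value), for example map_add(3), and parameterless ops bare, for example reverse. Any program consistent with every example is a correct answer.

sort_desc | unique | map_add(-2) | map_add(-3) | sum

Check, running the answer program on each example:
  [-37, -17, -12, 45, 35, -38, -17] -> [45, 35, -12, -17, -17, -37, -38] -> [45, 35, -12, -17, -37, -38] -> [43, 33, -14, -19, -39, -40] -> [40, 30, -17, -22, -42, -43] -> -54
  [-36, -49, 37, -47, 5, 18, 27] -> [37, 27, 18, 5, -36, -47, -49] -> [37, 27, 18, 5, -36, -47, -49] -> [35, 25, 16, 3, -38, -49, -51] -> [32, 22, 13, 0, -41, -52, -54] -> -80
  [17, 21, 29] -> [29, 21, 17] -> [29, 21, 17] -> [27, 19, 15] -> [24, 16, 12] -> 52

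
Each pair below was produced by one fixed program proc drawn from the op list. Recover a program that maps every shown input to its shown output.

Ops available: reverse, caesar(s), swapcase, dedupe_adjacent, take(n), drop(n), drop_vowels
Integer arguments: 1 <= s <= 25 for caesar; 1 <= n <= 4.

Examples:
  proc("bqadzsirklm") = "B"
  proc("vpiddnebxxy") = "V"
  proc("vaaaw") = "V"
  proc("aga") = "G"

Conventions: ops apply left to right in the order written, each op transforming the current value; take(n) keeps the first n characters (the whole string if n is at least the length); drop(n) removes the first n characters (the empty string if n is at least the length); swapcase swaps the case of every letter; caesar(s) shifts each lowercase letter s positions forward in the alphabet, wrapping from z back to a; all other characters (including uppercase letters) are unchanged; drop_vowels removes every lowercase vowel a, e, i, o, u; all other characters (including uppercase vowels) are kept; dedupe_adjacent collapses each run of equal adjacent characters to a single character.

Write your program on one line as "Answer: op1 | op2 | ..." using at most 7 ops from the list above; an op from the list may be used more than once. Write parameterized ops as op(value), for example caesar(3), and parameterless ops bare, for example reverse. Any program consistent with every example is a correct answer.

drop_vowels | dedupe_adjacent | take(4) | swapcase | take(2) | take(1)

Check, running the answer program on each example:
  "bqadzsirklm" -> "bqdzsrklm" -> "bqdzsrklm" -> "bqdz" -> "BQDZ" -> "BQ" -> "B"
  "vpiddnebxxy" -> "vpddnbxxy" -> "vpdnbxy" -> "vpdn" -> "VPDN" -> "VP" -> "V"
  "vaaaw" -> "vw" -> "vw" -> "vw" -> "VW" -> "VW" -> "V"
  "aga" -> "g" -> "g" -> "g" -> "G" -> "G" -> "G"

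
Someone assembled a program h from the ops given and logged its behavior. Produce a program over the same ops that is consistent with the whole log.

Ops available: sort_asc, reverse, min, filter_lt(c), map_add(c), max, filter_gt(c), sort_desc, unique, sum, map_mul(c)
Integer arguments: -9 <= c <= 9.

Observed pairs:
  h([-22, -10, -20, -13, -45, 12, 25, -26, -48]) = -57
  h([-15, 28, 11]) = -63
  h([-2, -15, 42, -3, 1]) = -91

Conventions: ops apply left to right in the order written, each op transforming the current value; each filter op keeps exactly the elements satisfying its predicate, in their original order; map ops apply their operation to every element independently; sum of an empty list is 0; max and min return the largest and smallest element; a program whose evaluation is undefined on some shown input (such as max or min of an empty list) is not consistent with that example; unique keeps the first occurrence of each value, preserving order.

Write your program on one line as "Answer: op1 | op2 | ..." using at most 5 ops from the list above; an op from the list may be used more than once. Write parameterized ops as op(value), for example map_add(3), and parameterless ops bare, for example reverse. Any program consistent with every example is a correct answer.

reverse | map_mul(-2) | filter_lt(-9) | map_add(-7) | min

Check, running the answer program on each example:
  [-22, -10, -20, -13, -45, 12, 25, -26, -48] -> [-48, -26, 25, 12, -45, -13, -20, -10, -22] -> [96, 52, -50, -24, 90, 26, 40, 20, 44] -> [-50, -24] -> [-57, -31] -> -57
  [-15, 28, 11] -> [11, 28, -15] -> [-22, -56, 30] -> [-22, -56] -> [-29, -63] -> -63
  [-2, -15, 42, -3, 1] -> [1, -3, 42, -15, -2] -> [-2, 6, -84, 30, 4] -> [-84] -> [-91] -> -91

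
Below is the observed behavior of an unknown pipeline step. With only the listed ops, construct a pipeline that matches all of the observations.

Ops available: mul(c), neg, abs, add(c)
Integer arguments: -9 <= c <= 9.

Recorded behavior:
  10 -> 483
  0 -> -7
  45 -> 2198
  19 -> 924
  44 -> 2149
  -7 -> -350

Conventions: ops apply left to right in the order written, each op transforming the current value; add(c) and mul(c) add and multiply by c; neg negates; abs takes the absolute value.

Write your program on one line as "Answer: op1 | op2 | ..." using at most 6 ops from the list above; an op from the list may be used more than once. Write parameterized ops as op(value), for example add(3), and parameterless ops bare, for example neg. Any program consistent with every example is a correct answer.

mul(-7) | add(2) | mul(7) | add(-4) | add(-3) | neg

Check, running the answer program on each example:
  10 -> -70 -> -68 -> -476 -> -480 -> -483 -> 483
  0 -> 0 -> 2 -> 14 -> 10 -> 7 -> -7
  45 -> -315 -> -313 -> -2191 -> -2195 -> -2198 -> 2198
  19 -> -133 -> -131 -> -917 -> -921 -> -924 -> 924
  44 -> -308 -> -306 -> -2142 -> -2146 -> -2149 -> 2149
  -7 -> 49 -> 51 -> 357 -> 353 -> 350 -> -350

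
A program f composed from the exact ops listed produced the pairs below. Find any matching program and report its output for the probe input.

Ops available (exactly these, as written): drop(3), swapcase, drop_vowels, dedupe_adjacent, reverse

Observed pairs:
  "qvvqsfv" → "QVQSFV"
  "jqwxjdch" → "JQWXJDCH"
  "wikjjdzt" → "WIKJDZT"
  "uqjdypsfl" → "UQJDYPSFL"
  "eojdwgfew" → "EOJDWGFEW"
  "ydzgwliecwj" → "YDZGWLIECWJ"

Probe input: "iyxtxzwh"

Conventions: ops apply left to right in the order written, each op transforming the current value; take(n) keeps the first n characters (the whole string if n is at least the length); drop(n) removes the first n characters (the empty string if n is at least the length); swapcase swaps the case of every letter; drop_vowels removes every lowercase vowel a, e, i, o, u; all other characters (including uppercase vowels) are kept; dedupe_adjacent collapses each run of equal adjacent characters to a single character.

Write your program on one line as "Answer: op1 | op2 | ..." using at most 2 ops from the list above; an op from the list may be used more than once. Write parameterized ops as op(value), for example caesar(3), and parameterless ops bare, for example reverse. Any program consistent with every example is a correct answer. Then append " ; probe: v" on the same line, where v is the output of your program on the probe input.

swapcase | dedupe_adjacent ; probe: "IYXTXZWH"

Check, running the answer program on each example:
  "qvvqsfv" -> "QVVQSFV" -> "QVQSFV"
  "jqwxjdch" -> "JQWXJDCH" -> "JQWXJDCH"
  "wikjjdzt" -> "WIKJJDZT" -> "WIKJDZT"
  "uqjdypsfl" -> "UQJDYPSFL" -> "UQJDYPSFL"
  "eojdwgfew" -> "EOJDWGFEW" -> "EOJDWGFEW"
  "ydzgwliecwj" -> "YDZGWLIECWJ" -> "YDZGWLIECWJ"
  probe: "iyxtxzwh" -> "IYXTXZWH" -> "IYXTXZWH"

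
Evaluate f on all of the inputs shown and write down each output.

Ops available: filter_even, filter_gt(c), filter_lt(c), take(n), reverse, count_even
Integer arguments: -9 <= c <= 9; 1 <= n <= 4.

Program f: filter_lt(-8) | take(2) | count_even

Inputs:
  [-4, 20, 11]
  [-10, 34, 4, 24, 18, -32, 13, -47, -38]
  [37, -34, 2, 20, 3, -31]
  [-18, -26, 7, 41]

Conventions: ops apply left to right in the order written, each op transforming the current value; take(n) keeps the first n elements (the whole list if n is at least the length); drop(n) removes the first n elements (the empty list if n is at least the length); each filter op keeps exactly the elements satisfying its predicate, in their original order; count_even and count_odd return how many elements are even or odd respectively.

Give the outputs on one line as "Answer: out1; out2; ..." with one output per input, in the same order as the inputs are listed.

Execution, op by op:
  [-4, 20, 11] -> [] -> [] -> 0
  [-10, 34, 4, 24, 18, -32, 13, -47, -38] -> [-10, -32, -47, -38] -> [-10, -32] -> 2
  [37, -34, 2, 20, 3, -31] -> [-34, -31] -> [-34, -31] -> 1
  [-18, -26, 7, 41] -> [-18, -26] -> [-18, -26] -> 2

0; 2; 1; 2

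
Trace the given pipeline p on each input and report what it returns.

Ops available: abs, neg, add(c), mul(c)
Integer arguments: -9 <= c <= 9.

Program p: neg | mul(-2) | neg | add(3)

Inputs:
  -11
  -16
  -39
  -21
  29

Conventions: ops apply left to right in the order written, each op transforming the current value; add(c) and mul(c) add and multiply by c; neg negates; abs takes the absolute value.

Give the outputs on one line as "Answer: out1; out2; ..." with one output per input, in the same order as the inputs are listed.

Execution, op by op:
  -11 -> 11 -> -22 -> 22 -> 25
  -16 -> 16 -> -32 -> 32 -> 35
  -39 -> 39 -> -78 -> 78 -> 81
  -21 -> 21 -> -42 -> 42 -> 45
  29 -> -29 -> 58 -> -58 -> -55

25; 35; 81; 45; -55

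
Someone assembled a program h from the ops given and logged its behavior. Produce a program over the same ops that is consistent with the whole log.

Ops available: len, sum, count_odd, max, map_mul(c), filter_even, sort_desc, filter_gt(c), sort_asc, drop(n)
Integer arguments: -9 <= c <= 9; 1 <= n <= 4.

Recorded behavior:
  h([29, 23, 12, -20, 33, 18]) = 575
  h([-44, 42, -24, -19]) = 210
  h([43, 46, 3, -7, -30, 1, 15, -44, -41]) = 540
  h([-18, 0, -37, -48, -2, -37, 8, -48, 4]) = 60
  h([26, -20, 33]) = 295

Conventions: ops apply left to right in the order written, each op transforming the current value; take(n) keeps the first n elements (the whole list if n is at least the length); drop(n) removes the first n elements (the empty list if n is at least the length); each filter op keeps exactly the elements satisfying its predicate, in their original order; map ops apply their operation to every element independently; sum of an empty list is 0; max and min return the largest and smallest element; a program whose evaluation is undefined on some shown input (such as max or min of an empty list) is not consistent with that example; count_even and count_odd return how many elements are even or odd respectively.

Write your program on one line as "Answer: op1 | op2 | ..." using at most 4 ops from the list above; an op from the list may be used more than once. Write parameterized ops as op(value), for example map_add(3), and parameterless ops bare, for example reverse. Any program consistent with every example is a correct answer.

sort_asc | map_mul(5) | filter_gt(-3) | sum

Check, running the answer program on each example:
  [29, 23, 12, -20, 33, 18] -> [-20, 12, 18, 23, 29, 33] -> [-100, 60, 90, 115, 145, 165] -> [60, 90, 115, 145, 165] -> 575
  [-44, 42, -24, -19] -> [-44, -24, -19, 42] -> [-220, -120, -95, 210] -> [210] -> 210
  [43, 46, 3, -7, -30, 1, 15, -44, -41] -> [-44, -41, -30, -7, 1, 3, 15, 43, 46] -> [-220, -205, -150, -35, 5, 15, 75, 215, 230] -> [5, 15, 75, 215, 230] -> 540
  [-18, 0, -37, -48, -2, -37, 8, -48, 4] -> [-48, -48, -37, -37, -18, -2, 0, 4, 8] -> [-240, -240, -185, -185, -90, -10, 0, 20, 40] -> [0, 20, 40] -> 60
  [26, -20, 33] -> [-20, 26, 33] -> [-100, 130, 165] -> [130, 165] -> 295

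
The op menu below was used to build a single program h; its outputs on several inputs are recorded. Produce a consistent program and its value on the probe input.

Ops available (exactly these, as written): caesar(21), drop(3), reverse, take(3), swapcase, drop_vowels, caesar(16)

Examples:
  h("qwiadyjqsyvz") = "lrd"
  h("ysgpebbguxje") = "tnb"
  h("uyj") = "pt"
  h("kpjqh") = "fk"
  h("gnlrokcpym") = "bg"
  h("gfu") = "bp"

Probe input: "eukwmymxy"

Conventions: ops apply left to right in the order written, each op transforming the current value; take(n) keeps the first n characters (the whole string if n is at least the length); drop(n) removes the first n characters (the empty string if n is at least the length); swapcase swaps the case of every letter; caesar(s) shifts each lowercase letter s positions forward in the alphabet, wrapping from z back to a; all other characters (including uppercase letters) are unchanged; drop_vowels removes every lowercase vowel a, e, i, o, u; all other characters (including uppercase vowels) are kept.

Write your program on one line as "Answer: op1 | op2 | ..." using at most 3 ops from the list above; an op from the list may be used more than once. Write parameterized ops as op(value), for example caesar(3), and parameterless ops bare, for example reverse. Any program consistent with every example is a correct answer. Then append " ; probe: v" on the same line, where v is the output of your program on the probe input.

caesar(21) | take(3) | drop_vowels ; probe: "zpf"

Check, running the answer program on each example:
  "qwiadyjqsyvz" -> "lrdvytelntqu" -> "lrd" -> "lrd"
  "ysgpebbguxje" -> "tnbkzwwbpsez" -> "tnb" -> "tnb"
  "uyj" -> "pte" -> "pte" -> "pt"
  "kpjqh" -> "fkelc" -> "fke" -> "fk"
  "gnlrokcpym" -> "bigmjfxkth" -> "big" -> "bg"
  "gfu" -> "bap" -> "bap" -> "bp"
  probe: "eukwmymxy" -> "zpfrhthst" -> "zpf" -> "zpf"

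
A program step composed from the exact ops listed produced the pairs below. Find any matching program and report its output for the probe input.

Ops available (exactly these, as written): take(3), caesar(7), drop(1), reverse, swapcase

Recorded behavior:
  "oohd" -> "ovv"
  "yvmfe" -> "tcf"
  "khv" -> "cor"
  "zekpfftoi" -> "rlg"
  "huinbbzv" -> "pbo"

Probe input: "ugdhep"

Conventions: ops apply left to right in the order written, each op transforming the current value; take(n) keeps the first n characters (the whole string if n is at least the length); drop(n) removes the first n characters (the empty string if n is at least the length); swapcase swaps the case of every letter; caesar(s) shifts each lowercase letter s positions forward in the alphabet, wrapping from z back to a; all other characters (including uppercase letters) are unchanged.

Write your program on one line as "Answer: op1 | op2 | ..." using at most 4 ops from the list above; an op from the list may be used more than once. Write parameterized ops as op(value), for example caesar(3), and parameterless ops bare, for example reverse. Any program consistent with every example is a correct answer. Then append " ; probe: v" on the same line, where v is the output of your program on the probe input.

take(3) | reverse | caesar(7) ; probe: "knb"

Check, running the answer program on each example:
  "oohd" -> "ooh" -> "hoo" -> "ovv"
  "yvmfe" -> "yvm" -> "mvy" -> "tcf"
  "khv" -> "khv" -> "vhk" -> "cor"
  "zekpfftoi" -> "zek" -> "kez" -> "rlg"
  "huinbbzv" -> "hui" -> "iuh" -> "pbo"
  probe: "ugdhep" -> "ugd" -> "dgu" -> "knb"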